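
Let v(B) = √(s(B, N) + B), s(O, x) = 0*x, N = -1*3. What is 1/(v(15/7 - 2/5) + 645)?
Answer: 22575/14560814 - √2135/14560814 ≈ 0.0015472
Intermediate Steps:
N = -3
s(O, x) = 0
v(B) = √B (v(B) = √(0 + B) = √B)
1/(v(15/7 - 2/5) + 645) = 1/(√(15/7 - 2/5) + 645) = 1/(√(15*(⅐) - 2*⅕) + 645) = 1/(√(15/7 - ⅖) + 645) = 1/(√(61/35) + 645) = 1/(√2135/35 + 645) = 1/(645 + √2135/35)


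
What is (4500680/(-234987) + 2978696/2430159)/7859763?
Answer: -3415886944/1497618630308707 ≈ -2.2809e-6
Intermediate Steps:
(4500680/(-234987) + 2978696/2430159)/7859763 = (4500680*(-1/234987) + 2978696*(1/2430159))*(1/7859763) = (-121640/6351 + 2978696/2430159)*(1/7859763) = -30742982496/1714882201*1/7859763 = -3415886944/1497618630308707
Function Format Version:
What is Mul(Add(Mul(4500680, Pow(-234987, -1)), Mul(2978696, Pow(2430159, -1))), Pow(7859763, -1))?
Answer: Rational(-3415886944, 1497618630308707) ≈ -2.2809e-6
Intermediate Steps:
Mul(Add(Mul(4500680, Pow(-234987, -1)), Mul(2978696, Pow(2430159, -1))), Pow(7859763, -1)) = Mul(Add(Mul(4500680, Rational(-1, 234987)), Mul(2978696, Rational(1, 2430159))), Rational(1, 7859763)) = Mul(Add(Rational(-121640, 6351), Rational(2978696, 2430159)), Rational(1, 7859763)) = Mul(Rational(-30742982496, 1714882201), Rational(1, 7859763)) = Rational(-3415886944, 1497618630308707)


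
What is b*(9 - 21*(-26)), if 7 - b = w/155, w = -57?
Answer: 126762/31 ≈ 4089.1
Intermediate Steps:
b = 1142/155 (b = 7 - (-57)/155 = 7 - 1*(-57/155) = 7 + 57/155 = 1142/155 ≈ 7.3677)
b*(9 - 21*(-26)) = 1142*(9 - 21*(-26))/155 = 1142*(9 + 546)/155 = (1142/155)*555 = 126762/31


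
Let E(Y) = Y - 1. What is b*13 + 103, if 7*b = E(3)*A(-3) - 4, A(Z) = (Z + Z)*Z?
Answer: 1137/7 ≈ 162.43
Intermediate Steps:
A(Z) = 2*Z² (A(Z) = (2*Z)*Z = 2*Z²)
E(Y) = -1 + Y
b = 32/7 (b = ((-1 + 3)*(2*(-3)²) - 4)/7 = (2*(2*9) - 4)/7 = (2*18 - 4)/7 = (36 - 4)/7 = (⅐)*32 = 32/7 ≈ 4.5714)
b*13 + 103 = (32/7)*13 + 103 = 416/7 + 103 = 1137/7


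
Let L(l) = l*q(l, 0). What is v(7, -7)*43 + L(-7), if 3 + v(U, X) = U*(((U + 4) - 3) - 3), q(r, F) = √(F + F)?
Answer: 1376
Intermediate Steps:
q(r, F) = √2*√F (q(r, F) = √(2*F) = √2*√F)
v(U, X) = -3 + U*(-2 + U) (v(U, X) = -3 + U*(((U + 4) - 3) - 3) = -3 + U*(((4 + U) - 3) - 3) = -3 + U*((1 + U) - 3) = -3 + U*(-2 + U))
L(l) = 0 (L(l) = l*(√2*√0) = l*(√2*0) = l*0 = 0)
v(7, -7)*43 + L(-7) = (-3 + 7² - 2*7)*43 + 0 = (-3 + 49 - 14)*43 + 0 = 32*43 + 0 = 1376 + 0 = 1376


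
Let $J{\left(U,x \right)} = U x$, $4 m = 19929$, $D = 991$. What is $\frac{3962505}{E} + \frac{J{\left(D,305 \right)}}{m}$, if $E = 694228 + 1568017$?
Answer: $\frac{562813642409}{9016856121} \approx 62.418$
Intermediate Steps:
$m = \frac{19929}{4}$ ($m = \frac{1}{4} \cdot 19929 = \frac{19929}{4} \approx 4982.3$)
$E = 2262245$
$\frac{3962505}{E} + \frac{J{\left(D,305 \right)}}{m} = \frac{3962505}{2262245} + \frac{991 \cdot 305}{\frac{19929}{4}} = 3962505 \cdot \frac{1}{2262245} + 302255 \cdot \frac{4}{19929} = \frac{792501}{452449} + \frac{1209020}{19929} = \frac{562813642409}{9016856121}$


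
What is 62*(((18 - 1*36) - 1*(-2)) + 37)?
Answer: 1302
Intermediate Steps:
62*(((18 - 1*36) - 1*(-2)) + 37) = 62*(((18 - 36) + 2) + 37) = 62*((-18 + 2) + 37) = 62*(-16 + 37) = 62*21 = 1302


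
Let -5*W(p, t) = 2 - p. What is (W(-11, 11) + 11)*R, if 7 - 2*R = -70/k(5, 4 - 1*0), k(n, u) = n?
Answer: 441/5 ≈ 88.200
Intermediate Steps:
W(p, t) = -⅖ + p/5 (W(p, t) = -(2 - p)/5 = -⅖ + p/5)
R = 21/2 (R = 7/2 - (-35)/5 = 7/2 - ½*(-14) = 7/2 + 7 = 21/2 ≈ 10.500)
(W(-11, 11) + 11)*R = ((-⅖ + (⅕)*(-11)) + 11)*(21/2) = ((-⅖ - 11/5) + 11)*(21/2) = (-13/5 + 11)*(21/2) = (42/5)*(21/2) = 441/5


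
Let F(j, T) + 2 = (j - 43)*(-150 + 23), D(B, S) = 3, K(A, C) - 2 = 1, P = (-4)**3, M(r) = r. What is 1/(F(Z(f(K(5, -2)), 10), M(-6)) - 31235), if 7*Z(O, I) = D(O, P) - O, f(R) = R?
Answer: -1/25776 ≈ -3.8796e-5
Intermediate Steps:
P = -64
K(A, C) = 3 (K(A, C) = 2 + 1 = 3)
Z(O, I) = 3/7 - O/7 (Z(O, I) = (3 - O)/7 = 3/7 - O/7)
F(j, T) = 5459 - 127*j (F(j, T) = -2 + (j - 43)*(-150 + 23) = -2 + (-43 + j)*(-127) = -2 + (5461 - 127*j) = 5459 - 127*j)
1/(F(Z(f(K(5, -2)), 10), M(-6)) - 31235) = 1/((5459 - 127*(3/7 - 1/7*3)) - 31235) = 1/((5459 - 127*(3/7 - 3/7)) - 31235) = 1/((5459 - 127*0) - 31235) = 1/((5459 + 0) - 31235) = 1/(5459 - 31235) = 1/(-25776) = -1/25776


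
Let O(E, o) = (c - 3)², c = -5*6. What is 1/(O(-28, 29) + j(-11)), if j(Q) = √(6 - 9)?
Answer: 363/395308 - I*√3/1185924 ≈ 0.00091827 - 1.4605e-6*I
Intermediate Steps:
c = -30
O(E, o) = 1089 (O(E, o) = (-30 - 3)² = (-33)² = 1089)
j(Q) = I*√3 (j(Q) = √(-3) = I*√3)
1/(O(-28, 29) + j(-11)) = 1/(1089 + I*√3)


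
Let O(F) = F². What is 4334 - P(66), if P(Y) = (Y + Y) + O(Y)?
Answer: -154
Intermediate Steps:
P(Y) = Y² + 2*Y (P(Y) = (Y + Y) + Y² = 2*Y + Y² = Y² + 2*Y)
4334 - P(66) = 4334 - 66*(2 + 66) = 4334 - 66*68 = 4334 - 1*4488 = 4334 - 4488 = -154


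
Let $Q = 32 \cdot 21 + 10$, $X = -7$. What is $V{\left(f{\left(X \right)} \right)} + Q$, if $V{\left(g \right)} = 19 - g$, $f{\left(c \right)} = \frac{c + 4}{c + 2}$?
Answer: $\frac{3502}{5} \approx 700.4$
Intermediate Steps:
$f{\left(c \right)} = \frac{4 + c}{2 + c}$
$Q = 682$ ($Q = 672 + 10 = 682$)
$V{\left(f{\left(X \right)} \right)} + Q = \left(19 - \frac{4 - 7}{2 - 7}\right) + 682 = \left(19 - \frac{1}{-5} \left(-3\right)\right) + 682 = \left(19 - \left(- \frac{1}{5}\right) \left(-3\right)\right) + 682 = \left(19 - \frac{3}{5}\right) + 682 = \frac{92}{5} + 682 = \frac{3502}{5}$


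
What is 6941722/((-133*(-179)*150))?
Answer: 3470861/1785525 ≈ 1.9439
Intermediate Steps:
6941722/((-133*(-179)*150)) = 6941722/((23807*150)) = 6941722/3571050 = 6941722*(1/3571050) = 3470861/1785525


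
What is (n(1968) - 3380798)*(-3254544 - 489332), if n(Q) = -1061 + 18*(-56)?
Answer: 12665034572492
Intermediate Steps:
n(Q) = -2069 (n(Q) = -1061 - 1008 = -2069)
(n(1968) - 3380798)*(-3254544 - 489332) = (-2069 - 3380798)*(-3254544 - 489332) = -3382867*(-3743876) = 12665034572492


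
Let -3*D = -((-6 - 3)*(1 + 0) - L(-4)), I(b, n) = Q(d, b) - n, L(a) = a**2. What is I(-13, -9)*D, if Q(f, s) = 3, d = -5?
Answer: -100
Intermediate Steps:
I(b, n) = 3 - n
D = -25/3 (D = -(-1)*((-6 - 3)*(1 + 0) - 1*(-4)**2)/3 = -(-1)*(-9*1 - 1*16)/3 = -(-1)*(-9 - 16)/3 = -(-1)*(-25)/3 = -1/3*25 = -25/3 ≈ -8.3333)
I(-13, -9)*D = (3 - 1*(-9))*(-25/3) = (3 + 9)*(-25/3) = 12*(-25/3) = -100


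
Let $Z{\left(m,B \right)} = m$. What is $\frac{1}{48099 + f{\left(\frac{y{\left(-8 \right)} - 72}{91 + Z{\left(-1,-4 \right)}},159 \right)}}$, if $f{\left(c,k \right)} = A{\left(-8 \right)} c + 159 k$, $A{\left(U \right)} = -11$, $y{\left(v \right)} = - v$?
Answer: $\frac{45}{3302452} \approx 1.3626 \cdot 10^{-5}$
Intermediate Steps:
$f{\left(c,k \right)} = - 11 c + 159 k$
$\frac{1}{48099 + f{\left(\frac{y{\left(-8 \right)} - 72}{91 + Z{\left(-1,-4 \right)}},159 \right)}} = \frac{1}{48099 + \left(- 11 \frac{\left(-1\right) \left(-8\right) - 72}{91 - 1} + 159 \cdot 159\right)} = \frac{1}{48099 + \left(- 11 \frac{8 - 72}{90} + 25281\right)} = \frac{1}{48099 + \left(- 11 \left(\left(-64\right) \frac{1}{90}\right) + 25281\right)} = \frac{1}{48099 + \left(\left(-11\right) \left(- \frac{32}{45}\right) + 25281\right)} = \frac{1}{48099 + \left(\frac{352}{45} + 25281\right)} = \frac{1}{48099 + \frac{1137997}{45}} = \frac{1}{\frac{3302452}{45}} = \frac{45}{3302452}$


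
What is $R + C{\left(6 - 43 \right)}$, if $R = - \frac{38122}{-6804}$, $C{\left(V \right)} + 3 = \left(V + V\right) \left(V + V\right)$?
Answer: $\frac{2662601}{486} \approx 5478.6$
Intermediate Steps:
$C{\left(V \right)} = -3 + 4 V^{2}$ ($C{\left(V \right)} = -3 + \left(V + V\right) \left(V + V\right) = -3 + 2 V 2 V = -3 + 4 V^{2}$)
$R = \frac{2723}{486}$ ($R = \left(-38122\right) \left(- \frac{1}{6804}\right) = \frac{2723}{486} \approx 5.6029$)
$R + C{\left(6 - 43 \right)} = \frac{2723}{486} - \left(3 - 4 \left(6 - 43\right)^{2}\right) = \frac{2723}{486} - \left(3 - 4 \left(-37\right)^{2}\right) = \frac{2723}{486} + \left(-3 + 4 \cdot 1369\right) = \frac{2723}{486} + \left(-3 + 5476\right) = \frac{2723}{486} + 5473 = \frac{2662601}{486}$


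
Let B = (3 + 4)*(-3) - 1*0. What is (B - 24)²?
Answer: 2025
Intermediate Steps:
B = -21 (B = 7*(-3) + 0 = -21 + 0 = -21)
(B - 24)² = (-21 - 24)² = (-45)² = 2025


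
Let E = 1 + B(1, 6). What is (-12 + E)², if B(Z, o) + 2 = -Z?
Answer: 196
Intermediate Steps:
B(Z, o) = -2 - Z
E = -2 (E = 1 + (-2 - 1*1) = 1 + (-2 - 1) = 1 - 3 = -2)
(-12 + E)² = (-12 - 2)² = (-14)² = 196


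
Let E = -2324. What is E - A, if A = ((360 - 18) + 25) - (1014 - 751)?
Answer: -2428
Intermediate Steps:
A = 104 (A = (342 + 25) - 1*263 = 367 - 263 = 104)
E - A = -2324 - 1*104 = -2324 - 104 = -2428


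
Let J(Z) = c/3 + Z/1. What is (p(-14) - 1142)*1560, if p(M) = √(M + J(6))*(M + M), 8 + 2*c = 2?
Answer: -1781520 - 131040*I ≈ -1.7815e+6 - 1.3104e+5*I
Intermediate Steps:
c = -3 (c = -4 + (½)*2 = -4 + 1 = -3)
J(Z) = -1 + Z (J(Z) = -3/3 + Z/1 = -3*⅓ + Z*1 = -1 + Z)
p(M) = 2*M*√(5 + M) (p(M) = √(M + (-1 + 6))*(M + M) = √(M + 5)*(2*M) = √(5 + M)*(2*M) = 2*M*√(5 + M))
(p(-14) - 1142)*1560 = (2*(-14)*√(5 - 14) - 1142)*1560 = (2*(-14)*√(-9) - 1142)*1560 = (2*(-14)*(3*I) - 1142)*1560 = (-84*I - 1142)*1560 = (-1142 - 84*I)*1560 = -1781520 - 131040*I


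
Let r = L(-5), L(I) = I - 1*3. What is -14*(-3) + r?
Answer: 34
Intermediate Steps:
L(I) = -3 + I (L(I) = I - 3 = -3 + I)
r = -8 (r = -3 - 5 = -8)
-14*(-3) + r = -14*(-3) - 8 = 42 - 8 = 34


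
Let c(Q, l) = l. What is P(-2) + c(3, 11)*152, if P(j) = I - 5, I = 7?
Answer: 1674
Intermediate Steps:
P(j) = 2 (P(j) = 7 - 5 = 2)
P(-2) + c(3, 11)*152 = 2 + 11*152 = 2 + 1672 = 1674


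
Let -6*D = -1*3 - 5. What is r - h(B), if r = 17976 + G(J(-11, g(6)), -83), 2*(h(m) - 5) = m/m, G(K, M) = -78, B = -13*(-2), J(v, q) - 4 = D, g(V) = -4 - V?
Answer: 35785/2 ≈ 17893.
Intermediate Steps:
D = 4/3 (D = -(-1*3 - 5)/6 = -(-3 - 5)/6 = -1/6*(-8) = 4/3 ≈ 1.3333)
J(v, q) = 16/3 (J(v, q) = 4 + 4/3 = 16/3)
B = 26
h(m) = 11/2 (h(m) = 5 + (m/m)/2 = 5 + (1/2)*1 = 5 + 1/2 = 11/2)
r = 17898 (r = 17976 - 78 = 17898)
r - h(B) = 17898 - 1*11/2 = 17898 - 11/2 = 35785/2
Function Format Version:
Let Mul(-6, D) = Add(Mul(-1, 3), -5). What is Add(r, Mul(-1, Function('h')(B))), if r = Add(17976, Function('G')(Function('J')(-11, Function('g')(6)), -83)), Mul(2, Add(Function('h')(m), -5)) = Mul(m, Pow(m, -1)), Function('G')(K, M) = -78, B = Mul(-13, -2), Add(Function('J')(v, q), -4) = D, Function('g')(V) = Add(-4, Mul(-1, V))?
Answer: Rational(35785, 2) ≈ 17893.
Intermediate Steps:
D = Rational(4, 3) (D = Mul(Rational(-1, 6), Add(Mul(-1, 3), -5)) = Mul(Rational(-1, 6), Add(-3, -5)) = Mul(Rational(-1, 6), -8) = Rational(4, 3) ≈ 1.3333)
Function('J')(v, q) = Rational(16, 3) (Function('J')(v, q) = Add(4, Rational(4, 3)) = Rational(16, 3))
B = 26
Function('h')(m) = Rational(11, 2) (Function('h')(m) = Add(5, Mul(Rational(1, 2), Mul(m, Pow(m, -1)))) = Add(5, Mul(Rational(1, 2), 1)) = Add(5, Rational(1, 2)) = Rational(11, 2))
r = 17898 (r = Add(17976, -78) = 17898)
Add(r, Mul(-1, Function('h')(B))) = Add(17898, Mul(-1, Rational(11, 2))) = Add(17898, Rational(-11, 2)) = Rational(35785, 2)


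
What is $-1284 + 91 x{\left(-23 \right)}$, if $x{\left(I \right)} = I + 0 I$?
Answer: $-3377$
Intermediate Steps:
$x{\left(I \right)} = I$ ($x{\left(I \right)} = I + 0 = I$)
$-1284 + 91 x{\left(-23 \right)} = -1284 + 91 \left(-23\right) = -1284 - 2093 = -3377$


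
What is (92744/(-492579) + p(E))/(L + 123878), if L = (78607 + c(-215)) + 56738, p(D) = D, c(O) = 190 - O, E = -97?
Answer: -47872907/127887300612 ≈ -0.00037434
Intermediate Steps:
L = 135750 (L = (78607 + (190 - 1*(-215))) + 56738 = (78607 + (190 + 215)) + 56738 = (78607 + 405) + 56738 = 79012 + 56738 = 135750)
(92744/(-492579) + p(E))/(L + 123878) = (92744/(-492579) - 97)/(135750 + 123878) = (92744*(-1/492579) - 97)/259628 = (-92744/492579 - 97)*(1/259628) = -47872907/492579*1/259628 = -47872907/127887300612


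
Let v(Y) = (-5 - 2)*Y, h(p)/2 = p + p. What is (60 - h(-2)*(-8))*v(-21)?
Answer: -588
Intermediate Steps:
h(p) = 4*p (h(p) = 2*(p + p) = 2*(2*p) = 4*p)
v(Y) = -7*Y
(60 - h(-2)*(-8))*v(-21) = (60 - 4*(-2)*(-8))*(-7*(-21)) = (60 - (-8)*(-8))*147 = (60 - 1*64)*147 = (60 - 64)*147 = -4*147 = -588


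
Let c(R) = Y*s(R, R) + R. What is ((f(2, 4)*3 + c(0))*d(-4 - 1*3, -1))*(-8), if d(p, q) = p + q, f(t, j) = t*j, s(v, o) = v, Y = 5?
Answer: 1536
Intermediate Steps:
c(R) = 6*R (c(R) = 5*R + R = 6*R)
f(t, j) = j*t
((f(2, 4)*3 + c(0))*d(-4 - 1*3, -1))*(-8) = (((4*2)*3 + 6*0)*((-4 - 1*3) - 1))*(-8) = ((8*3 + 0)*((-4 - 3) - 1))*(-8) = ((24 + 0)*(-7 - 1))*(-8) = (24*(-8))*(-8) = -192*(-8) = 1536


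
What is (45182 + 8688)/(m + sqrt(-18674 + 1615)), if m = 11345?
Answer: 305577575/64363042 - 26935*I*sqrt(17059)/64363042 ≈ 4.7477 - 0.054658*I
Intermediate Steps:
(45182 + 8688)/(m + sqrt(-18674 + 1615)) = (45182 + 8688)/(11345 + sqrt(-18674 + 1615)) = 53870/(11345 + sqrt(-17059)) = 53870/(11345 + I*sqrt(17059))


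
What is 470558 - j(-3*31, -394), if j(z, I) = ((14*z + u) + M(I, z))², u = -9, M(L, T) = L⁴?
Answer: -580723936545420457667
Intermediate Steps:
j(z, I) = (-9 + I⁴ + 14*z)² (j(z, I) = ((14*z - 9) + I⁴)² = ((-9 + 14*z) + I⁴)² = (-9 + I⁴ + 14*z)²)
470558 - j(-3*31, -394) = 470558 - (-9 + (-394)⁴ + 14*(-3*31))² = 470558 - (-9 + 24098215696 + 14*(-93))² = 470558 - (-9 + 24098215696 - 1302)² = 470558 - 1*24098214385² = 470558 - 1*580723936545420928225 = 470558 - 580723936545420928225 = -580723936545420457667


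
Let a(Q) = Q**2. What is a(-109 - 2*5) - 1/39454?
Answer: 558708093/39454 ≈ 14161.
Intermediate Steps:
a(-109 - 2*5) - 1/39454 = (-109 - 2*5)**2 - 1/39454 = (-109 - 10)**2 - 1*1/39454 = (-119)**2 - 1/39454 = 14161 - 1/39454 = 558708093/39454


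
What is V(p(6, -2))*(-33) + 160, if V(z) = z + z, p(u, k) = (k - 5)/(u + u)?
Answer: 397/2 ≈ 198.50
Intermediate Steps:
p(u, k) = (-5 + k)/(2*u) (p(u, k) = (-5 + k)/((2*u)) = (-5 + k)*(1/(2*u)) = (-5 + k)/(2*u))
V(z) = 2*z
V(p(6, -2))*(-33) + 160 = (2*((1/2)*(-5 - 2)/6))*(-33) + 160 = (2*((1/2)*(1/6)*(-7)))*(-33) + 160 = (2*(-7/12))*(-33) + 160 = -7/6*(-33) + 160 = 77/2 + 160 = 397/2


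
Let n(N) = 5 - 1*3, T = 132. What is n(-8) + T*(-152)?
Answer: -20062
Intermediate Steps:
n(N) = 2 (n(N) = 5 - 3 = 2)
n(-8) + T*(-152) = 2 + 132*(-152) = 2 - 20064 = -20062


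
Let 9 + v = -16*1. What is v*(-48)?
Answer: 1200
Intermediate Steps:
v = -25 (v = -9 - 16*1 = -9 - 16 = -25)
v*(-48) = -25*(-48) = 1200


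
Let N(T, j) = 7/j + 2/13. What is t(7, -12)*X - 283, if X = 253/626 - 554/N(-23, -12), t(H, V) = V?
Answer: -330645043/20971 ≈ -15767.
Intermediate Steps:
N(T, j) = 2/13 + 7/j (N(T, j) = 7/j + 2*(1/13) = 7/j + 2/13 = 2/13 + 7/j)
X = 54118375/41942 (X = 253/626 - 554/(2/13 + 7/(-12)) = 253*(1/626) - 554/(2/13 + 7*(-1/12)) = 253/626 - 554/(2/13 - 7/12) = 253/626 - 554/(-67/156) = 253/626 - 554*(-156/67) = 253/626 + 86424/67 = 54118375/41942 ≈ 1290.3)
t(7, -12)*X - 283 = -12*54118375/41942 - 283 = -324710250/20971 - 283 = -330645043/20971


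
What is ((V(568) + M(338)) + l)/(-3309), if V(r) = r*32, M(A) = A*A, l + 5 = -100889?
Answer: -31526/3309 ≈ -9.5273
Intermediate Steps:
l = -100894 (l = -5 - 100889 = -100894)
M(A) = A**2
V(r) = 32*r
((V(568) + M(338)) + l)/(-3309) = ((32*568 + 338**2) - 100894)/(-3309) = ((18176 + 114244) - 100894)*(-1/3309) = (132420 - 100894)*(-1/3309) = 31526*(-1/3309) = -31526/3309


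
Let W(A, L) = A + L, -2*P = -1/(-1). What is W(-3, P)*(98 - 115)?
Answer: 119/2 ≈ 59.500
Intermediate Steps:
P = -1/2 (P = -(-1)/(2*(-1)) = -(-1)*(-1)/2 = -1/2*1 = -1/2 ≈ -0.50000)
W(-3, P)*(98 - 115) = (-3 - 1/2)*(98 - 115) = -7/2*(-17) = 119/2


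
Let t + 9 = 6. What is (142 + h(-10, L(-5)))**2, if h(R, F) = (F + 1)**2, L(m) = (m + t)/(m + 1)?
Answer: 22801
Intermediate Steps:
t = -3 (t = -9 + 6 = -3)
L(m) = (-3 + m)/(1 + m) (L(m) = (m - 3)/(m + 1) = (-3 + m)/(1 + m))
h(R, F) = (1 + F)**2
(142 + h(-10, L(-5)))**2 = (142 + (1 + (-3 - 5)/(1 - 5))**2)**2 = (142 + (1 - 8/(-4))**2)**2 = (142 + (1 - 1/4*(-8))**2)**2 = (142 + (1 + 2)**2)**2 = (142 + 3**2)**2 = (142 + 9)**2 = 151**2 = 22801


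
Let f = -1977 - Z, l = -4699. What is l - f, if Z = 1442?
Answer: -1280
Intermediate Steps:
f = -3419 (f = -1977 - 1*1442 = -1977 - 1442 = -3419)
l - f = -4699 - 1*(-3419) = -4699 + 3419 = -1280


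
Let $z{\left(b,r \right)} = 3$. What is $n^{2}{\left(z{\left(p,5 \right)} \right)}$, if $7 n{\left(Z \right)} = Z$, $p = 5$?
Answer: $\frac{9}{49} \approx 0.18367$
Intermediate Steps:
$n{\left(Z \right)} = \frac{Z}{7}$
$n^{2}{\left(z{\left(p,5 \right)} \right)} = \left(\frac{1}{7} \cdot 3\right)^{2} = \left(\frac{3}{7}\right)^{2} = \frac{9}{49}$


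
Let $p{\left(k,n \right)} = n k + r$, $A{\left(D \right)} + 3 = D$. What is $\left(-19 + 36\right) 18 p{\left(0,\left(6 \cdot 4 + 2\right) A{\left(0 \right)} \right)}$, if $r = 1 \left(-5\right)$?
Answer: $-1530$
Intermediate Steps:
$A{\left(D \right)} = -3 + D$
$r = -5$
$p{\left(k,n \right)} = -5 + k n$ ($p{\left(k,n \right)} = n k - 5 = k n - 5 = -5 + k n$)
$\left(-19 + 36\right) 18 p{\left(0,\left(6 \cdot 4 + 2\right) A{\left(0 \right)} \right)} = \left(-19 + 36\right) 18 \left(-5 + 0 \left(6 \cdot 4 + 2\right) \left(-3 + 0\right)\right) = 17 \cdot 18 \left(-5 + 0 \left(24 + 2\right) \left(-3\right)\right) = 306 \left(-5 + 0 \cdot 26 \left(-3\right)\right) = 306 \left(-5 + 0 \left(-78\right)\right) = 306 \left(-5 + 0\right) = 306 \left(-5\right) = -1530$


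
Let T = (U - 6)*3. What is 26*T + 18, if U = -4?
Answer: -762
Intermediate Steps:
T = -30 (T = (-4 - 6)*3 = -10*3 = -30)
26*T + 18 = 26*(-30) + 18 = -780 + 18 = -762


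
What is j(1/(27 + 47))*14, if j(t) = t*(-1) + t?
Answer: 0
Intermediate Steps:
j(t) = 0 (j(t) = -t + t = 0)
j(1/(27 + 47))*14 = 0*14 = 0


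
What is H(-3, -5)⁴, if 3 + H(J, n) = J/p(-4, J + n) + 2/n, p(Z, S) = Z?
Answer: 7890481/160000 ≈ 49.315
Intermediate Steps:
H(J, n) = -3 + 2/n - J/4 (H(J, n) = -3 + (J/(-4) + 2/n) = -3 + (J*(-¼) + 2/n) = -3 + (-J/4 + 2/n) = -3 + (2/n - J/4) = -3 + 2/n - J/4)
H(-3, -5)⁴ = (-3 + 2/(-5) - ¼*(-3))⁴ = (-3 + 2*(-⅕) + ¾)⁴ = (-3 - ⅖ + ¾)⁴ = (-53/20)⁴ = 7890481/160000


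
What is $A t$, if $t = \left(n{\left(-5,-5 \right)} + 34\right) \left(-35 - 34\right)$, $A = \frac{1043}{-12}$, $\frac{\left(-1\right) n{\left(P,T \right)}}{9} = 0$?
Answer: $\frac{407813}{2} \approx 2.0391 \cdot 10^{5}$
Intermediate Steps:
$n{\left(P,T \right)} = 0$ ($n{\left(P,T \right)} = \left(-9\right) 0 = 0$)
$A = - \frac{1043}{12}$ ($A = 1043 \left(- \frac{1}{12}\right) = - \frac{1043}{12} \approx -86.917$)
$t = -2346$ ($t = \left(0 + 34\right) \left(-35 - 34\right) = 34 \left(-69\right) = -2346$)
$A t = \left(- \frac{1043}{12}\right) \left(-2346\right) = \frac{407813}{2}$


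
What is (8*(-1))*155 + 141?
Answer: -1099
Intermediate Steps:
(8*(-1))*155 + 141 = -8*155 + 141 = -1240 + 141 = -1099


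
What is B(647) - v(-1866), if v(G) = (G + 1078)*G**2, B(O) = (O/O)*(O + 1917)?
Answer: 2743783892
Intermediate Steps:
B(O) = 1917 + O (B(O) = 1*(1917 + O) = 1917 + O)
v(G) = G**2*(1078 + G) (v(G) = (1078 + G)*G**2 = G**2*(1078 + G))
B(647) - v(-1866) = (1917 + 647) - (-1866)**2*(1078 - 1866) = 2564 - 3481956*(-788) = 2564 - 1*(-2743781328) = 2564 + 2743781328 = 2743783892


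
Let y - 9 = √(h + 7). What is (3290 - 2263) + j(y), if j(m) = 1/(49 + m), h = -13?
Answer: 1730524/1685 - I*√6/3370 ≈ 1027.0 - 0.00072685*I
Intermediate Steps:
y = 9 + I*√6 (y = 9 + √(-13 + 7) = 9 + √(-6) = 9 + I*√6 ≈ 9.0 + 2.4495*I)
(3290 - 2263) + j(y) = (3290 - 2263) + 1/(49 + (9 + I*√6)) = 1027 + 1/(58 + I*√6)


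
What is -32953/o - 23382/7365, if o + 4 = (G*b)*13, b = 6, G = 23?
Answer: -3794035/175778 ≈ -21.584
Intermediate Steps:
o = 1790 (o = -4 + (23*6)*13 = -4 + 138*13 = -4 + 1794 = 1790)
-32953/o - 23382/7365 = -32953/1790 - 23382/7365 = -32953*1/1790 - 23382*1/7365 = -32953/1790 - 7794/2455 = -3794035/175778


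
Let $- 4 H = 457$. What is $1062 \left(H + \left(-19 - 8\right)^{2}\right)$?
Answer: $\frac{1305729}{2} \approx 6.5286 \cdot 10^{5}$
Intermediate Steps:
$H = - \frac{457}{4}$ ($H = \left(- \frac{1}{4}\right) 457 = - \frac{457}{4} \approx -114.25$)
$1062 \left(H + \left(-19 - 8\right)^{2}\right) = 1062 \left(- \frac{457}{4} + \left(-19 - 8\right)^{2}\right) = 1062 \left(- \frac{457}{4} + \left(-27\right)^{2}\right) = 1062 \left(- \frac{457}{4} + 729\right) = 1062 \cdot \frac{2459}{4} = \frac{1305729}{2}$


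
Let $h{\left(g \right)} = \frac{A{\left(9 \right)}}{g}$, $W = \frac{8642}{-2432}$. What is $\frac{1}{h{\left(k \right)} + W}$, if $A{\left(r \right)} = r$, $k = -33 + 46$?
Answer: $- \frac{15808}{45229} \approx -0.34951$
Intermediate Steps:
$k = 13$
$W = - \frac{4321}{1216}$ ($W = 8642 \left(- \frac{1}{2432}\right) = - \frac{4321}{1216} \approx -3.5535$)
$h{\left(g \right)} = \frac{9}{g}$
$\frac{1}{h{\left(k \right)} + W} = \frac{1}{\frac{9}{13} - \frac{4321}{1216}} = \frac{1}{- \frac{45229}{15808}} = - \frac{15808}{45229}$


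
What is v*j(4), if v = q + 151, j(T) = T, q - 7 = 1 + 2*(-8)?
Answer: 572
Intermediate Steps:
q = -8 (q = 7 + (1 + 2*(-8)) = 7 + (1 - 16) = 7 - 15 = -8)
v = 143 (v = -8 + 151 = 143)
v*j(4) = 143*4 = 572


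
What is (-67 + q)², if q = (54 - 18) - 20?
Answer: 2601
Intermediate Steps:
q = 16 (q = 36 - 20 = 16)
(-67 + q)² = (-67 + 16)² = (-51)² = 2601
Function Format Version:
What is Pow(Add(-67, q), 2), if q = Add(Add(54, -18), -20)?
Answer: 2601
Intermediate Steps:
q = 16 (q = Add(36, -20) = 16)
Pow(Add(-67, q), 2) = Pow(Add(-67, 16), 2) = Pow(-51, 2) = 2601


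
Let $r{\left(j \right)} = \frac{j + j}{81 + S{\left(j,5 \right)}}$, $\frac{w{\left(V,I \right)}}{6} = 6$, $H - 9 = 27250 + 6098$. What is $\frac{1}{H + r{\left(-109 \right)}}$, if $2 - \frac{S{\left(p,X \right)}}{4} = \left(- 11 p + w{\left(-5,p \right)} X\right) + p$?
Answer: $\frac{4991}{166485005} \approx 2.9979 \cdot 10^{-5}$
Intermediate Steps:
$H = 33357$ ($H = 9 + \left(27250 + 6098\right) = 9 + 33348 = 33357$)
$w{\left(V,I \right)} = 36$ ($w{\left(V,I \right)} = 6 \cdot 6 = 36$)
$S{\left(p,X \right)} = 8 - 144 X + 40 p$ ($S{\left(p,X \right)} = 8 - 4 \left(\left(- 11 p + 36 X\right) + p\right) = 8 - 4 \left(- 10 p + 36 X\right) = 8 - \left(- 40 p + 144 X\right) = 8 - 144 X + 40 p$)
$r{\left(j \right)} = \frac{2 j}{-631 + 40 j}$ ($r{\left(j \right)} = \frac{j + j}{81 + \left(8 - 720 + 40 j\right)} = \frac{2 j}{81 + \left(8 - 720 + 40 j\right)} = \frac{2 j}{81 + \left(-712 + 40 j\right)} = \frac{2 j}{-631 + 40 j}$)
$\frac{1}{H + r{\left(-109 \right)}} = \frac{1}{33357 + 2 \left(-109\right) \frac{1}{-631 + 40 \left(-109\right)}} = \frac{1}{33357 + 2 \left(-109\right) \frac{1}{-631 - 4360}} = \frac{1}{33357 + 2 \left(-109\right) \frac{1}{-4991}} = \frac{1}{33357 + 2 \left(-109\right) \left(- \frac{1}{4991}\right)} = \frac{1}{33357 + \frac{218}{4991}} = \frac{1}{\frac{166485005}{4991}} = \frac{4991}{166485005}$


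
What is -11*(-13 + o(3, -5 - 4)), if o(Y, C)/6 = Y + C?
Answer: 539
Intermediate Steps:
o(Y, C) = 6*C + 6*Y (o(Y, C) = 6*(Y + C) = 6*(C + Y) = 6*C + 6*Y)
-11*(-13 + o(3, -5 - 4)) = -11*(-13 + (6*(-5 - 4) + 6*3)) = -11*(-13 + (6*(-9) + 18)) = -11*(-13 + (-54 + 18)) = -11*(-13 - 36) = -11*(-49) = 539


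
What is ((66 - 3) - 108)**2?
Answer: 2025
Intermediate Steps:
((66 - 3) - 108)**2 = (63 - 108)**2 = (-45)**2 = 2025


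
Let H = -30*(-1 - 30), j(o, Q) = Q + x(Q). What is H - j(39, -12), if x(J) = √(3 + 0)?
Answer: 942 - √3 ≈ 940.27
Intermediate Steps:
x(J) = √3
j(o, Q) = Q + √3
H = 930 (H = -30*(-31) = -1*(-930) = 930)
H - j(39, -12) = 930 - (-12 + √3) = 930 + (12 - √3) = 942 - √3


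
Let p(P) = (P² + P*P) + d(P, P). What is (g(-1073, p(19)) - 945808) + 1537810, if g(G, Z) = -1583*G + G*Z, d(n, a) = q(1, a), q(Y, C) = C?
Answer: 1495468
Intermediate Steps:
d(n, a) = a
p(P) = P + 2*P² (p(P) = (P² + P*P) + P = (P² + P²) + P = 2*P² + P = P + 2*P²)
(g(-1073, p(19)) - 945808) + 1537810 = (-1073*(-1583 + 19*(1 + 2*19)) - 945808) + 1537810 = (-1073*(-1583 + 19*(1 + 38)) - 945808) + 1537810 = (-1073*(-1583 + 19*39) - 945808) + 1537810 = (-1073*(-1583 + 741) - 945808) + 1537810 = (-1073*(-842) - 945808) + 1537810 = (903466 - 945808) + 1537810 = -42342 + 1537810 = 1495468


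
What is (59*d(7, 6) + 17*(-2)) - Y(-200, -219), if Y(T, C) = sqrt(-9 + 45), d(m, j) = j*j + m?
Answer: 2497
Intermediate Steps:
d(m, j) = m + j**2 (d(m, j) = j**2 + m = m + j**2)
Y(T, C) = 6 (Y(T, C) = sqrt(36) = 6)
(59*d(7, 6) + 17*(-2)) - Y(-200, -219) = (59*(7 + 6**2) + 17*(-2)) - 1*6 = (59*(7 + 36) - 34) - 6 = (59*43 - 34) - 6 = (2537 - 34) - 6 = 2503 - 6 = 2497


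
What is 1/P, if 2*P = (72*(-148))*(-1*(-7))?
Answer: -1/37296 ≈ -2.6813e-5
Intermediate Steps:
P = -37296 (P = ((72*(-148))*(-1*(-7)))/2 = (-10656*7)/2 = (½)*(-74592) = -37296)
1/P = 1/(-37296) = -1/37296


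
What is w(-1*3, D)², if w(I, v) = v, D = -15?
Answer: 225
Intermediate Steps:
w(-1*3, D)² = (-15)² = 225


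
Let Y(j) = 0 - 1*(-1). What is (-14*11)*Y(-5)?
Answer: -154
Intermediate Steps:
Y(j) = 1 (Y(j) = 0 + 1 = 1)
(-14*11)*Y(-5) = -14*11*1 = -154*1 = -154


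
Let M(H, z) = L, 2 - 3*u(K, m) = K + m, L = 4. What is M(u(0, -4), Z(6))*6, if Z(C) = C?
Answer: 24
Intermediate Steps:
u(K, m) = 2/3 - K/3 - m/3 (u(K, m) = 2/3 - (K + m)/3 = 2/3 + (-K/3 - m/3) = 2/3 - K/3 - m/3)
M(H, z) = 4
M(u(0, -4), Z(6))*6 = 4*6 = 24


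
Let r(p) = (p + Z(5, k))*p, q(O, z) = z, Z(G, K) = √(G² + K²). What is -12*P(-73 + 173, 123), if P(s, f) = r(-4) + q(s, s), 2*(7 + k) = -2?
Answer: -1392 + 48*√89 ≈ -939.17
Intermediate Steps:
k = -8 (k = -7 + (½)*(-2) = -7 - 1 = -8)
r(p) = p*(p + √89) (r(p) = (p + √(5² + (-8)²))*p = (p + √(25 + 64))*p = (p + √89)*p = p*(p + √89))
P(s, f) = 16 + s - 4*√89 (P(s, f) = -4*(-4 + √89) + s = (16 - 4*√89) + s = 16 + s - 4*√89)
-12*P(-73 + 173, 123) = -12*(16 + (-73 + 173) - 4*√89) = -12*(16 + 100 - 4*√89) = -12*(116 - 4*√89) = -1392 + 48*√89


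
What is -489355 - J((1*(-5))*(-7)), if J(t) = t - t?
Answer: -489355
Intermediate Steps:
J(t) = 0
-489355 - J((1*(-5))*(-7)) = -489355 - 1*0 = -489355 + 0 = -489355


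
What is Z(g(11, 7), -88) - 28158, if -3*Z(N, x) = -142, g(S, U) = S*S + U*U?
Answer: -84332/3 ≈ -28111.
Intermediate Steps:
g(S, U) = S**2 + U**2
Z(N, x) = 142/3 (Z(N, x) = -1/3*(-142) = 142/3)
Z(g(11, 7), -88) - 28158 = 142/3 - 28158 = -84332/3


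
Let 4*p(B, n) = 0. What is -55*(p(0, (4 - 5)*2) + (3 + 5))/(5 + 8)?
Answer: -440/13 ≈ -33.846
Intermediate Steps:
p(B, n) = 0 (p(B, n) = (¼)*0 = 0)
-55*(p(0, (4 - 5)*2) + (3 + 5))/(5 + 8) = -55*(0 + (3 + 5))/(5 + 8) = -55*(0 + 8)/13 = -440/13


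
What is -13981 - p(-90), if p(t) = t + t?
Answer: -13801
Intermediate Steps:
p(t) = 2*t
-13981 - p(-90) = -13981 - 2*(-90) = -13981 - 1*(-180) = -13981 + 180 = -13801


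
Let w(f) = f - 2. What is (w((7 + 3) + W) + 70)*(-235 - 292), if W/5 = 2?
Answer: -46376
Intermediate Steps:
W = 10 (W = 5*2 = 10)
w(f) = -2 + f
(w((7 + 3) + W) + 70)*(-235 - 292) = ((-2 + ((7 + 3) + 10)) + 70)*(-235 - 292) = ((-2 + (10 + 10)) + 70)*(-527) = ((-2 + 20) + 70)*(-527) = (18 + 70)*(-527) = 88*(-527) = -46376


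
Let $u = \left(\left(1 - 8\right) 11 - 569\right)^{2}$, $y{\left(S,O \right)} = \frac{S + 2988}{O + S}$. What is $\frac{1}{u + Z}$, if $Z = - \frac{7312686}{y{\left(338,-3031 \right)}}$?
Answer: $\frac{1663}{10540528207} \approx 1.5777 \cdot 10^{-7}$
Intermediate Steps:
$y{\left(S,O \right)} = \frac{2988 + S}{O + S}$
$Z = \frac{9846531699}{1663}$ ($Z = - \frac{7312686}{\frac{1}{-3031 + 338} \left(2988 + 338\right)} = - \frac{7312686}{\frac{1}{-2693} \cdot 3326} = - \frac{7312686}{\left(- \frac{1}{2693}\right) 3326} = - \frac{7312686}{- \frac{3326}{2693}} = \left(-7312686\right) \left(- \frac{2693}{3326}\right) = \frac{9846531699}{1663} \approx 5.9209 \cdot 10^{6}$)
$u = 417316$ ($u = \left(\left(-7\right) 11 - 569\right)^{2} = \left(-77 - 569\right)^{2} = \left(-646\right)^{2} = 417316$)
$\frac{1}{u + Z} = \frac{1}{417316 + \frac{9846531699}{1663}} = \frac{1}{\frac{10540528207}{1663}} = \frac{1663}{10540528207}$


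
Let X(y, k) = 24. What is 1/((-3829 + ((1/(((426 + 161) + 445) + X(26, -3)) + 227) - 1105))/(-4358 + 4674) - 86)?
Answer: -333696/33668447 ≈ -0.0099112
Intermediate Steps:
1/((-3829 + ((1/(((426 + 161) + 445) + X(26, -3)) + 227) - 1105))/(-4358 + 4674) - 86) = 1/((-3829 + ((1/(((426 + 161) + 445) + 24) + 227) - 1105))/(-4358 + 4674) - 86) = 1/((-3829 + ((1/((587 + 445) + 24) + 227) - 1105))/316 - 86) = 1/((-3829 + ((1/(1032 + 24) + 227) - 1105))*(1/316) - 86) = 1/((-3829 + ((1/1056 + 227) - 1105))*(1/316) - 86) = 1/((-3829 + (239713/1056 - 1105))*(1/316) - 86) = 1/((-3829 - 927167/1056)*(1/316) - 86) = 1/(-4970591/1056*1/316 - 86) = 1/(-4970591/333696 - 86) = 1/(-33668447/333696) = -333696/33668447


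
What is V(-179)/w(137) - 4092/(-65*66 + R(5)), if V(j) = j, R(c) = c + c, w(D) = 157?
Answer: -30919/167990 ≈ -0.18405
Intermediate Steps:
R(c) = 2*c
V(-179)/w(137) - 4092/(-65*66 + R(5)) = -179/157 - 4092/(-65*66 + 2*5) = -179*1/157 - 4092/(-4290 + 10) = -179/157 - 4092/(-4280) = -179/157 - 4092*(-1/4280) = -179/157 + 1023/1070 = -30919/167990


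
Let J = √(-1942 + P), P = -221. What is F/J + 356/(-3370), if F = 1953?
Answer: -178/1685 - 93*I*√2163/103 ≈ -0.10564 - 41.993*I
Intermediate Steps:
J = I*√2163 (J = √(-1942 - 221) = √(-2163) = I*√2163 ≈ 46.508*I)
F/J + 356/(-3370) = 1953/((I*√2163)) + 356/(-3370) = 1953*(-I*√2163/2163) + 356*(-1/3370) = -93*I*√2163/103 - 178/1685 = -178/1685 - 93*I*√2163/103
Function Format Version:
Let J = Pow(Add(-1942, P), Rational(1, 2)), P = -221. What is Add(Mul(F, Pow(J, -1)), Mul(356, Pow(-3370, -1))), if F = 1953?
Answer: Add(Rational(-178, 1685), Mul(Rational(-93, 103), I, Pow(2163, Rational(1, 2)))) ≈ Add(-0.10564, Mul(-41.993, I))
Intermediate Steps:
J = Mul(I, Pow(2163, Rational(1, 2))) (J = Pow(Add(-1942, -221), Rational(1, 2)) = Pow(-2163, Rational(1, 2)) = Mul(I, Pow(2163, Rational(1, 2))) ≈ Mul(46.508, I))
Add(Mul(F, Pow(J, -1)), Mul(356, Pow(-3370, -1))) = Add(Mul(1953, Pow(Mul(I, Pow(2163, Rational(1, 2))), -1)), Mul(356, Pow(-3370, -1))) = Add(Mul(1953, Mul(Rational(-1, 2163), I, Pow(2163, Rational(1, 2)))), Mul(356, Rational(-1, 3370))) = Add(Mul(Rational(-93, 103), I, Pow(2163, Rational(1, 2))), Rational(-178, 1685)) = Add(Rational(-178, 1685), Mul(Rational(-93, 103), I, Pow(2163, Rational(1, 2))))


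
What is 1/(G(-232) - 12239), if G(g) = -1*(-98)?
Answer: -1/12141 ≈ -8.2366e-5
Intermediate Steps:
G(g) = 98
1/(G(-232) - 12239) = 1/(98 - 12239) = 1/(-12141) = -1/12141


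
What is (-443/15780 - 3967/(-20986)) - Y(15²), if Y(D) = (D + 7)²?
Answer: -8912126509729/165579540 ≈ -53824.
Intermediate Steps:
Y(D) = (7 + D)²
(-443/15780 - 3967/(-20986)) - Y(15²) = (-443/15780 - 3967/(-20986)) - (7 + 15²)² = (-443*1/15780 - 3967*(-1/20986)) - (7 + 225)² = (-443/15780 + 3967/20986) - 1*232² = 26651231/165579540 - 1*53824 = 26651231/165579540 - 53824 = -8912126509729/165579540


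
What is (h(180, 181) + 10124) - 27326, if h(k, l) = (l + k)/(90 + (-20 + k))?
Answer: -4300139/250 ≈ -17201.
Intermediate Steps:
h(k, l) = (k + l)/(70 + k)
(h(180, 181) + 10124) - 27326 = ((180 + 181)/(70 + 180) + 10124) - 27326 = (361/250 + 10124) - 27326 = 2531361/250 - 27326 = -4300139/250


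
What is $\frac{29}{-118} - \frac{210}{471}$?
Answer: $- \frac{12813}{18526} \approx -0.69162$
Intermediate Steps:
$\frac{29}{-118} - \frac{210}{471} = 29 \left(- \frac{1}{118}\right) - \frac{70}{157} = - \frac{29}{118} - \frac{70}{157} = - \frac{12813}{18526}$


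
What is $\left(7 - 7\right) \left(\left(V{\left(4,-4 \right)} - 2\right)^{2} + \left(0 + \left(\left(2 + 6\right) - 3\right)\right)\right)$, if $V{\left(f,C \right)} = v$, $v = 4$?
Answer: $0$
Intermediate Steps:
$V{\left(f,C \right)} = 4$
$\left(7 - 7\right) \left(\left(V{\left(4,-4 \right)} - 2\right)^{2} + \left(0 + \left(\left(2 + 6\right) - 3\right)\right)\right) = \left(7 - 7\right) \left(\left(4 - 2\right)^{2} + \left(0 + \left(\left(2 + 6\right) - 3\right)\right)\right) = \left(7 - 7\right) \left(2^{2} + \left(0 + \left(8 - 3\right)\right)\right) = 0 \left(4 + \left(0 + 5\right)\right) = 0 \left(4 + 5\right) = 0 \cdot 9 = 0$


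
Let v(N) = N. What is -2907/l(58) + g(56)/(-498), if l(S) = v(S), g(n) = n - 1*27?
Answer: -362342/7221 ≈ -50.179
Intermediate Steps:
g(n) = -27 + n (g(n) = n - 27 = -27 + n)
l(S) = S
-2907/l(58) + g(56)/(-498) = -2907/58 + (-27 + 56)/(-498) = -2907*1/58 + 29*(-1/498) = -2907/58 - 29/498 = -362342/7221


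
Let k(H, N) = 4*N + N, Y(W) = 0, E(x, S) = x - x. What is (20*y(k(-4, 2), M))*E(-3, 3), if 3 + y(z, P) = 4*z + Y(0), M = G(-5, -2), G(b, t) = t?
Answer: 0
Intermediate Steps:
E(x, S) = 0
M = -2
k(H, N) = 5*N
y(z, P) = -3 + 4*z (y(z, P) = -3 + (4*z + 0) = -3 + 4*z)
(20*y(k(-4, 2), M))*E(-3, 3) = (20*(-3 + 4*(5*2)))*0 = (20*(-3 + 4*10))*0 = (20*(-3 + 40))*0 = (20*37)*0 = 740*0 = 0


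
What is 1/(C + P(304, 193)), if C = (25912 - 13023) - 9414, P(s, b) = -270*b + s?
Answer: -1/48331 ≈ -2.0691e-5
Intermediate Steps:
P(s, b) = s - 270*b
C = 3475 (C = 12889 - 9414 = 3475)
1/(C + P(304, 193)) = 1/(3475 + (304 - 270*193)) = 1/(3475 + (304 - 52110)) = 1/(3475 - 51806) = 1/(-48331) = -1/48331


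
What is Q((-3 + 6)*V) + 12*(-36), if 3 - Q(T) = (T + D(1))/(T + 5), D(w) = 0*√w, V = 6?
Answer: -9885/23 ≈ -429.78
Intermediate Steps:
D(w) = 0
Q(T) = 3 - T/(5 + T) (Q(T) = 3 - (T + 0)/(T + 5) = 3 - T/(5 + T))
Q((-3 + 6)*V) + 12*(-36) = (15 + 2*((-3 + 6)*6))/(5 + (-3 + 6)*6) + 12*(-36) = (15 + 2*(3*6))/(5 + 3*6) - 432 = (15 + 2*18)/(5 + 18) - 432 = (15 + 36)/23 - 432 = (1/23)*51 - 432 = 51/23 - 432 = -9885/23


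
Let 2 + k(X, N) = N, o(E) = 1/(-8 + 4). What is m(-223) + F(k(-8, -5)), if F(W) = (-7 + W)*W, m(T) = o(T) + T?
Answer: -501/4 ≈ -125.25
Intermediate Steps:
o(E) = -1/4 (o(E) = 1/(-4) = -1/4)
m(T) = -1/4 + T
k(X, N) = -2 + N
F(W) = W*(-7 + W)
m(-223) + F(k(-8, -5)) = (-1/4 - 223) + (-2 - 5)*(-7 + (-2 - 5)) = -893/4 - 7*(-7 - 7) = -893/4 - 7*(-14) = -893/4 + 98 = -501/4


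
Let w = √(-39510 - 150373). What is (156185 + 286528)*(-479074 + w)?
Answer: -212092287762 + 442713*I*√189883 ≈ -2.1209e+11 + 1.9291e+8*I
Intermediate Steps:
w = I*√189883 (w = √(-189883) = I*√189883 ≈ 435.76*I)
(156185 + 286528)*(-479074 + w) = (156185 + 286528)*(-479074 + I*√189883) = 442713*(-479074 + I*√189883) = -212092287762 + 442713*I*√189883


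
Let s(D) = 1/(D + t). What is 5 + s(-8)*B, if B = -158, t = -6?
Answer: 114/7 ≈ 16.286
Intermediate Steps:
s(D) = 1/(-6 + D) (s(D) = 1/(D - 6) = 1/(-6 + D))
5 + s(-8)*B = 5 - 158/(-6 - 8) = 5 - 158/(-14) = 5 - 1/14*(-158) = 5 + 79/7 = 114/7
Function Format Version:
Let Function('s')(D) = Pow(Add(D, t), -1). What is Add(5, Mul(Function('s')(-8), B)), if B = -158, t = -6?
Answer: Rational(114, 7) ≈ 16.286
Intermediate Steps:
Function('s')(D) = Pow(Add(-6, D), -1) (Function('s')(D) = Pow(Add(D, -6), -1) = Pow(Add(-6, D), -1))
Add(5, Mul(Function('s')(-8), B)) = Add(5, Mul(Pow(Add(-6, -8), -1), -158)) = Add(5, Mul(Pow(-14, -1), -158)) = Add(5, Mul(Rational(-1, 14), -158)) = Add(5, Rational(79, 7)) = Rational(114, 7)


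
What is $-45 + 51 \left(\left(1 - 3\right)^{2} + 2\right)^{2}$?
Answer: $1791$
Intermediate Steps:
$-45 + 51 \left(\left(1 - 3\right)^{2} + 2\right)^{2} = -45 + 51 \left(\left(-2\right)^{2} + 2\right)^{2} = -45 + 51 \left(4 + 2\right)^{2} = -45 + 51 \cdot 6^{2} = -45 + 51 \cdot 36 = -45 + 1836 = 1791$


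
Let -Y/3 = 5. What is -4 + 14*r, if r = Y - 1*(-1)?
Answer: -200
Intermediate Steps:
Y = -15 (Y = -3*5 = -15)
r = -14 (r = -15 - 1*(-1) = -15 + 1 = -14)
-4 + 14*r = -4 + 14*(-14) = -4 - 196 = -200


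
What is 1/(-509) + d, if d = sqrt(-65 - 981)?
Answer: -1/509 + I*sqrt(1046) ≈ -0.0019646 + 32.342*I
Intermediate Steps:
d = I*sqrt(1046) (d = sqrt(-1046) = I*sqrt(1046) ≈ 32.342*I)
1/(-509) + d = 1/(-509) + I*sqrt(1046) = -1/509 + I*sqrt(1046)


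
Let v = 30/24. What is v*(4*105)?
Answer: 525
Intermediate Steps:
v = 5/4 (v = 30*(1/24) = 5/4 ≈ 1.2500)
v*(4*105) = 5*(4*105)/4 = (5/4)*420 = 525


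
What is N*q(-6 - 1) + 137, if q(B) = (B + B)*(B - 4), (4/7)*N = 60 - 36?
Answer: 6605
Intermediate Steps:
N = 42 (N = 7*(60 - 36)/4 = (7/4)*24 = 42)
q(B) = 2*B*(-4 + B) (q(B) = (2*B)*(-4 + B) = 2*B*(-4 + B))
N*q(-6 - 1) + 137 = 42*(2*(-6 - 1)*(-4 + (-6 - 1))) + 137 = 42*(2*(-7)*(-4 - 7)) + 137 = 42*(2*(-7)*(-11)) + 137 = 42*154 + 137 = 6468 + 137 = 6605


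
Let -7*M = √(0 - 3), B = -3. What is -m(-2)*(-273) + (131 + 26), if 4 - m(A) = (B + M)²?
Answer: -8339/7 - 234*I*√3 ≈ -1191.3 - 405.3*I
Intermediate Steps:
M = -I*√3/7 (M = -√(0 - 3)/7 = -I*√3/7 ≈ -0.24744*I)
m(A) = 4 - (-3 - I*√3/7)²
-m(-2)*(-273) + (131 + 26) = -(4 - (21 + I*√3)²/49)*(-273) + (131 + 26) = (-4 + (21 + I*√3)²/49)*(-273) + 157 = (1092 - 39*(21 + I*√3)²/7) + 157 = 1249 - 39*(21 + I*√3)²/7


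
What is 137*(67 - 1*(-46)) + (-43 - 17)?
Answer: 15421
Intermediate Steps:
137*(67 - 1*(-46)) + (-43 - 17) = 137*(67 + 46) - 60 = 137*113 - 60 = 15481 - 60 = 15421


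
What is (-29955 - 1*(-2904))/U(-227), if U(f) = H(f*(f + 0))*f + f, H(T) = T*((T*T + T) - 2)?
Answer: 27051/31059140126513771 ≈ 8.7095e-13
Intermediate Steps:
H(T) = T*(-2 + T + T**2) (H(T) = T*((T**2 + T) - 2) = T*((T + T**2) - 2) = T*(-2 + T + T**2))
U(f) = f + f**3*(-2 + f**2 + f**4) (U(f) = ((f*(f + 0))*(-2 + f*(f + 0) + (f*(f + 0))**2))*f + f = ((f*f)*(-2 + f*f + (f*f)**2))*f + f = (f**2*(-2 + f**2 + (f**2)**2))*f + f = (f**2*(-2 + f**2 + f**4))*f + f = f**3*(-2 + f**2 + f**4) + f = f + f**3*(-2 + f**2 + f**4))
(-29955 - 1*(-2904))/U(-227) = (-29955 - 1*(-2904))/(-227 + (-227)**5 + (-227)**7 - 2*(-227)**3) = (-29955 + 2904)/(-227 - 602738989907 - 31058537410917803 - 2*(-11697083)) = -27051/(-227 - 602738989907 - 31058537410917803 + 23394166) = -27051/(-31059140126513771) = -27051*(-1/31059140126513771) = 27051/31059140126513771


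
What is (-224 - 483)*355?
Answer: -250985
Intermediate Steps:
(-224 - 483)*355 = -707*355 = -250985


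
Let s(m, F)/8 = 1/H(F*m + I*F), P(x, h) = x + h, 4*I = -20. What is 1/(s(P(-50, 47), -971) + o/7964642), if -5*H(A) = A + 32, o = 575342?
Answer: 776552595/52113524 ≈ 14.901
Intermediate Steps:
I = -5 (I = (1/4)*(-20) = -5)
H(A) = -32/5 - A/5 (H(A) = -(A + 32)/5 = -(32 + A)/5 = -32/5 - A/5)
P(x, h) = h + x
s(m, F) = 8/(-32/5 + F - F*m/5) (s(m, F) = 8/(-32/5 - (F*m - 5*F)/5) = 8/(-32/5 - (-5*F + F*m)/5) = 8/(-32/5 + (F - F*m/5)) = 8/(-32/5 + F - F*m/5))
1/(s(P(-50, 47), -971) + o/7964642) = 1/(-40/(32 - 971*(-5 + (47 - 50))) + 575342/7964642) = 1/(-40/(32 - 971*(-5 - 3)) + 575342*(1/7964642)) = 1/(-40/(32 - 971*(-8)) + 287671/3982321) = 1/(-40/(32 + 7768) + 287671/3982321) = 1/(-40/7800 + 287671/3982321) = 1/(-40*1/7800 + 287671/3982321) = 1/(-1/195 + 287671/3982321) = 1/(52113524/776552595) = 776552595/52113524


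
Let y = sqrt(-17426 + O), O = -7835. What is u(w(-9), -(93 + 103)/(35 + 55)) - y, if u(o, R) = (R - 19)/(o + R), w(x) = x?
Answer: 953/503 - I*sqrt(25261) ≈ 1.8946 - 158.94*I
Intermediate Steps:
y = I*sqrt(25261) (y = sqrt(-17426 - 7835) = sqrt(-25261) = I*sqrt(25261) ≈ 158.94*I)
u(o, R) = (-19 + R)/(R + o)
u(w(-9), -(93 + 103)/(35 + 55)) - y = (-19 - (93 + 103)/(35 + 55))/(-(93 + 103)/(35 + 55) - 9) - I*sqrt(25261) = (-19 - 196/90)/(-196/90 - 9) - I*sqrt(25261) = (-19 - 1*98/45)/(-1*98/45 - 9) - I*sqrt(25261) = (-19 - 98/45)/(-98/45 - 9) - I*sqrt(25261) = -953/45/(-503/45) - I*sqrt(25261) = -45/503*(-953/45) - I*sqrt(25261) = 953/503 - I*sqrt(25261)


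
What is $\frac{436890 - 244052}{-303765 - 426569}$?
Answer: $- \frac{96419}{365167} \approx -0.26404$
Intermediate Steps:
$\frac{436890 - 244052}{-303765 - 426569} = \frac{192838}{-730334} = 192838 \left(- \frac{1}{730334}\right) = - \frac{96419}{365167}$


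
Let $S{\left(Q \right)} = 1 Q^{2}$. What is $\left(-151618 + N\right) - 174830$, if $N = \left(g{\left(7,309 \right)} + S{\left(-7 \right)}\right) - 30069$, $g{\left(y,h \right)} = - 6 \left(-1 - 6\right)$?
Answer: $-356426$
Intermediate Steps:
$g{\left(y,h \right)} = 42$ ($g{\left(y,h \right)} = \left(-6\right) \left(-7\right) = 42$)
$S{\left(Q \right)} = Q^{2}$
$N = -29978$ ($N = \left(42 + \left(-7\right)^{2}\right) - 30069 = \left(42 + 49\right) - 30069 = 91 - 30069 = -29978$)
$\left(-151618 + N\right) - 174830 = \left(-151618 - 29978\right) - 174830 = -181596 - 174830 = -356426$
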